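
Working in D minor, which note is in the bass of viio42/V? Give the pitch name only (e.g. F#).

F

The applied chord viio42/V is rooted on G#: G#-B-D-F.
The figure 42 means third inversion — the seventh is in the bass.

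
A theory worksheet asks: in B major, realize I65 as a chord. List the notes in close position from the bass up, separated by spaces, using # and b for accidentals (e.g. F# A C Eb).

In B major, scale degree 1 is B, and the diatonic chord built there is a major seventh chord.
Stacking thirds from B gives B-D#-F#-A#.
The figured bass 65 indicates first inversion, placing the third (D#) in the bass: D#-F#-A#-B.

D# F# A# B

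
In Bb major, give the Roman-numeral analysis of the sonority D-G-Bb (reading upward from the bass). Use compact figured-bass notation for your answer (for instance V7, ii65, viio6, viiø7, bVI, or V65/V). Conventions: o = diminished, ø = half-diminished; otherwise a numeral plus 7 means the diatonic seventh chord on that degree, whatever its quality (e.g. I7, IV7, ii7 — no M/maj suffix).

The pitches G-Bb-D form a minor triad rooted on G.
In Bb major, G is the submediant; the diatonic minor triad there is vi.
With D in the bass the chord is in second inversion, so the figured bass is 64.

vi64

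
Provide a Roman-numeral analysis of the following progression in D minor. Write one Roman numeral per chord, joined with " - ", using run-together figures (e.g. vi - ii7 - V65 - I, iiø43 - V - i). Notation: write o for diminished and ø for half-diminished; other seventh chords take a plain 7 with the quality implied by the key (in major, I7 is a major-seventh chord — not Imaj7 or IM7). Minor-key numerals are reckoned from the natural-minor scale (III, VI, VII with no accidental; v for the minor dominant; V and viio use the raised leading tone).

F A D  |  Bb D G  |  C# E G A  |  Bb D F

F-A-D has root D, degree 1 in D minor, so i6.
Bb-D-G: root G is the subdominant; minor triad there is iv6.
C#-E-G-A: root A is the dominant; dominant seventh chord there is V65.
Bb-D-F: root Bb is the submediant; major triad there is VI.

i6 - iv6 - V65 - VI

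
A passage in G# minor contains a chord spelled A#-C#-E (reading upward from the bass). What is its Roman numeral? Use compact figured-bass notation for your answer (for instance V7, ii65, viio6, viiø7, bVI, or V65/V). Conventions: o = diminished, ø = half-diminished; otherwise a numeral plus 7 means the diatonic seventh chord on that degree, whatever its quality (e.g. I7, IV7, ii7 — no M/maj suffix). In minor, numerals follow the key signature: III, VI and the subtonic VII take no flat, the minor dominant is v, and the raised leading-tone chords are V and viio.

iio

Stacked in thirds the chord is A#-C#-E: a diminished triad on A#.
A# is scale degree 2 in G# minor, and a diminished triad on that degree is written iio.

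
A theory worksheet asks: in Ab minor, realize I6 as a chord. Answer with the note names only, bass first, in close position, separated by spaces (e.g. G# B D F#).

C Eb Ab

I6 is the major tonic (Picardy third), borrowed from the parallel major. In Ab minor that root is Ab.
So the chord is Ab-C-Eb.
The figured bass 6 indicates first inversion, placing the third (C) in the bass: C-Eb-Ab.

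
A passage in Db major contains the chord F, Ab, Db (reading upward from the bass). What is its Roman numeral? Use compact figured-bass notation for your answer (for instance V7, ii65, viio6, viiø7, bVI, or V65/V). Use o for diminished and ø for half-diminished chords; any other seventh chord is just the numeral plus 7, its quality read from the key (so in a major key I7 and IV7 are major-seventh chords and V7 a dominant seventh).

I6

Stacked in thirds the chord is Db-F-Ab: a major triad on Db.
Db is scale degree 1 in Db major, and a major triad on that degree is written I.
With F in the bass the chord is in first inversion, so the figured bass is 6.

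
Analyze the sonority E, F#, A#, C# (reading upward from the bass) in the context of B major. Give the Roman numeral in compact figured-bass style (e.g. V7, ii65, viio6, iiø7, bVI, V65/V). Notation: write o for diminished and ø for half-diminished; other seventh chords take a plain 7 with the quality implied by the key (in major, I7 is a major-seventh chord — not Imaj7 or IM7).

Stacked in thirds the chord is F#-A#-C#-E: a dominant seventh chord on F#.
F# is scale degree 5 in B major, and a dominant seventh chord on that degree is written V7.
With E in the bass the chord is in third inversion, so the figured bass is 42.

V42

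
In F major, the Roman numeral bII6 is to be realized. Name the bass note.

bII in F major has root Gb; the chord is Gb-Bb-Db.
The figure 6 means first inversion — the third is in the bass.

Bb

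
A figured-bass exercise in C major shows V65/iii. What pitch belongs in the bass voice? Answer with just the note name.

The applied chord V65/iii is rooted on B: B-D#-F#-A.
The figure 65 means first inversion — the third is in the bass.

D#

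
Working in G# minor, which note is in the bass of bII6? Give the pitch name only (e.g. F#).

bII in G# minor has root A; the chord is A-C#-E.
The figure 6 means first inversion — the third is in the bass.

C#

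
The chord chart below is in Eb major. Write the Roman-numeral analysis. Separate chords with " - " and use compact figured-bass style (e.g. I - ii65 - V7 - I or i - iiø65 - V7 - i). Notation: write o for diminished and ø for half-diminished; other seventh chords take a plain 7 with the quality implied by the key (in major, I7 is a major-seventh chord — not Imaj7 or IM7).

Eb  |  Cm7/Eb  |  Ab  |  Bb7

I - vi65 - IV - V7

Eb has root Eb, degree 1 in Eb major, so I.
Cm7/Eb: root C is the submediant; minor seventh chord there is vi65.
Ab: root Ab is the subdominant; major triad there is IV.
Bb7 has root Bb, degree 5 in Eb major, so V7.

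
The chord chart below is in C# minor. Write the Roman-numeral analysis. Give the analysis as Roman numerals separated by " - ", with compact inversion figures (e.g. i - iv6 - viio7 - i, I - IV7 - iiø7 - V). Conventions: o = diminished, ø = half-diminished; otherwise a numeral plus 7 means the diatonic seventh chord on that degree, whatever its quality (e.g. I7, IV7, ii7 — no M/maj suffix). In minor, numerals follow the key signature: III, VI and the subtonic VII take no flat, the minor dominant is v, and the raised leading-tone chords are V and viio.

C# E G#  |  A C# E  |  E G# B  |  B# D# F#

C#-E-G#: root C# is the tonic; minor triad there is i.
A-C#-E: major triad on A = scale degree 6 → VI.
E-G#-B: major triad on E = scale degree 3 → III.
B#-D#-F#: root B# is the leading tone; diminished triad there is viio.

i - VI - III - viio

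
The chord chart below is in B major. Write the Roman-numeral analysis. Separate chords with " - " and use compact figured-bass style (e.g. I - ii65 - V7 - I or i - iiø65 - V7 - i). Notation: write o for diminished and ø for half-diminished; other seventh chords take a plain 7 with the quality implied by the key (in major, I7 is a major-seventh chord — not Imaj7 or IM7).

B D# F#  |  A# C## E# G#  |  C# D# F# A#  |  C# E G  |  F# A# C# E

I - V7/iii - iii42 - iio - V7

B-D#-F#: major triad on B = scale degree 1 → I.
A#-C##-E#-G# is the secondary dominant of iii (dominant seventh chord on A#): V7/iii.
C#-D#-F#-A# has root D#, degree 3 in B major, so iii42.
C#-E-G is non-diatonic — iio, a mixture chord from B minor.
F#-A#-C#-E has root F#, degree 5 in B major, so V7.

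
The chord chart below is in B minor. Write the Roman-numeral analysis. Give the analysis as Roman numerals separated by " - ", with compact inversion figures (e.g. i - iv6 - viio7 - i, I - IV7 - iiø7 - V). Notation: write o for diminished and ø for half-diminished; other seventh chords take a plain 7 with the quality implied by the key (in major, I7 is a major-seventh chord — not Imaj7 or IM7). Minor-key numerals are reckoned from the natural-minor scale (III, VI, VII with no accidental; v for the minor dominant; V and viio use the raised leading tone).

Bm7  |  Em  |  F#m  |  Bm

Bm7: root B is the tonic; minor seventh chord there is i7.
Em: minor triad on E = scale degree 4 → iv.
F#m has root F#, degree 5 in B minor, so v.
Bm has root B, degree 1 in B minor, so i.

i7 - iv - v - i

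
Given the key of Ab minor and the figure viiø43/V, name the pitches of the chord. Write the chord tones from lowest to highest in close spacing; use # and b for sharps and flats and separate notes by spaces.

Ab C D F

The slash marks an applied leading-tone chord: viio of V. In Ab minor, V is Eb, so the leading tone to it is D, a half step below.
Building a half-diminished seventh chord on D gives D-F-Ab-C.
The figured bass 43 indicates second inversion, placing the fifth (Ab) in the bass: Ab-C-D-F.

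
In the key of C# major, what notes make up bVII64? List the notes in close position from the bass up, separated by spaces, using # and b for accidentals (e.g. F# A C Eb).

bVII64 is a major triad on the lowered seventh degree (the subtonic), borrowed from the parallel minor. In C# major that root is B.
So the chord is B-D#-F#, a major triad.
With the 64 figure the chord is in second inversion; from the bass F# upward in close position it reads F#-B-D#.

F# B D#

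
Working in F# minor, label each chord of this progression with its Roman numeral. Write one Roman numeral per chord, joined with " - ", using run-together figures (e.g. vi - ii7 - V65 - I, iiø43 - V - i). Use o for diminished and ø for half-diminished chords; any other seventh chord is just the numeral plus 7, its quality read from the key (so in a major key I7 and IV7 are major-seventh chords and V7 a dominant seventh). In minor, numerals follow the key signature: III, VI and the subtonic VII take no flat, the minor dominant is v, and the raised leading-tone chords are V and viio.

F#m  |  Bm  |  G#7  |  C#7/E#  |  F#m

i - iv - V7/V - V65 - i

F#m has root F#, degree 1 in F# minor, so i.
Bm has root B, degree 4 in F# minor, so iv.
G#7: chromatic; G# is V of V, so V7/V.
C#7/E# has root C#, degree 5 in F# minor, so V65.
F#m: root F# is the tonic; minor triad there is i.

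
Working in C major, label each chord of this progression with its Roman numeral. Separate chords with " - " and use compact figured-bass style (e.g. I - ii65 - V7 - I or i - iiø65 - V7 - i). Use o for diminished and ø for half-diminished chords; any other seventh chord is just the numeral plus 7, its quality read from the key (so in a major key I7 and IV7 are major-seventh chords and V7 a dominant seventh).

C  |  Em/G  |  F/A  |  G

C has root C, degree 1 in C major, so I.
Em/G has root E, degree 3 in C major, so iii6.
F/A has root F, degree 4 in C major, so IV6.
G: major triad on G = scale degree 5 → V.

I - iii6 - IV6 - V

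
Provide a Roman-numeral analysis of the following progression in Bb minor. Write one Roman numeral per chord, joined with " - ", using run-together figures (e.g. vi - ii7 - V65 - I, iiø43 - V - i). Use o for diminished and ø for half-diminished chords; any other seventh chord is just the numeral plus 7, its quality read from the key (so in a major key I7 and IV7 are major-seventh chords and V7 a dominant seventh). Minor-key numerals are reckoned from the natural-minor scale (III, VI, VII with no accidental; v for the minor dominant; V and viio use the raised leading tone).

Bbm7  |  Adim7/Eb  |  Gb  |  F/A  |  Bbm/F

i7 - viio43 - VI - V6 - i64

Bbm7: root Bb is the tonic; minor seventh chord there is i7.
Adim7/Eb has root A, degree 7 in Bb minor, so viio43.
Gb has root Gb, degree 6 in Bb minor, so VI.
F/A: root F is the dominant; major triad there is V6.
Bbm/F has root Bb, degree 1 in Bb minor, so i64.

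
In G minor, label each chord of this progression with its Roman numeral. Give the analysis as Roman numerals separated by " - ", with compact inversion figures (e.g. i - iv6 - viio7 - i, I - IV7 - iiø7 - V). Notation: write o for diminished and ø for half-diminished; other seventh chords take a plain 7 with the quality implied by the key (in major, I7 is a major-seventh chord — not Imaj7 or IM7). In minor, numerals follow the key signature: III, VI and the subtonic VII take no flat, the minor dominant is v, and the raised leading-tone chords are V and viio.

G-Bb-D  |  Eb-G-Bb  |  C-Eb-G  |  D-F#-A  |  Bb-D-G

G-Bb-D: root G is the tonic; minor triad there is i.
Eb-G-Bb: root Eb is the submediant; major triad there is VI.
C-Eb-G: root C is the subdominant; minor triad there is iv.
D-F#-A: major triad on D = scale degree 5 → V.
Bb-D-G: root G is the tonic; minor triad there is i6.

i - VI - iv - V - i6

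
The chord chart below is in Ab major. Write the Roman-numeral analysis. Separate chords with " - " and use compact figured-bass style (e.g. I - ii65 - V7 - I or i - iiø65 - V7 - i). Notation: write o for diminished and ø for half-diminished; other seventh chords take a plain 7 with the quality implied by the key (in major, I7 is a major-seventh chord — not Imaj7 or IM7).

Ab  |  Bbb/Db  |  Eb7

Ab: root Ab is the tonic; major triad there is I.
Bbb/Db is non-diatonic — a major triad on the lowered supertonic (Bbb): the Neapolitan sixth, bII6 (third, Db, in the bass — hence the 6).
Eb7: dominant seventh chord on Eb = scale degree 5 → V7.

I - bII6 - V7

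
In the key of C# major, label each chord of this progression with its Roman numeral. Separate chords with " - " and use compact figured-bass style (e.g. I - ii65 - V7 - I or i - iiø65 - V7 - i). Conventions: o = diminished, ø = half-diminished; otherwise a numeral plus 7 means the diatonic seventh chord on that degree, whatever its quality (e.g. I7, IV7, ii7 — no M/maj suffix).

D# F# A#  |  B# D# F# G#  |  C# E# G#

ii - V65 - I

D#-F#-A# has root D#, degree 2 in C# major, so ii.
B#-D#-F#-G#: dominant seventh chord on G# = scale degree 5 → V65.
C#-E#-G#: major triad on C# = scale degree 1 → I.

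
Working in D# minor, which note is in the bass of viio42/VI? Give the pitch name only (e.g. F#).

G

The applied chord viio42/VI is rooted on A#: A#-C#-E-G.
The figure 42 means third inversion — the seventh is in the bass.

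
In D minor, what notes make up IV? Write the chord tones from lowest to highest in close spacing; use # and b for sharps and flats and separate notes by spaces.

Scale degree 4 in D minor is G; here the chord built on it is altered to a major triad. IV is the major subdominant, borrowed from the parallel major.
So the chord is G-B-D.

G B D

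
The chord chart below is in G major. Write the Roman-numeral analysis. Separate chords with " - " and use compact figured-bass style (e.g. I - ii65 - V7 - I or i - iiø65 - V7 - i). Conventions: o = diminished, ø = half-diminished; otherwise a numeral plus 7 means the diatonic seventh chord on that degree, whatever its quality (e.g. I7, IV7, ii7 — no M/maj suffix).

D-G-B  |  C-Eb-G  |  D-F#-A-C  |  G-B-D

I64 - iv - V7 - I

D-G-B: major triad on G = scale degree 1 → I64.
C-Eb-G: C with this quality isn't in the key; it's iv, borrowed from the parallel minor.
D-F#-A-C has root D, degree 5 in G major, so V7.
G-B-D has root G, degree 1 in G major, so I.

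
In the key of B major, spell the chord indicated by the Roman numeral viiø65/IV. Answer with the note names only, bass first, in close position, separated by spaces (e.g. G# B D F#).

viiø65/IV is a secondary leading-tone chord. The target IV is E in B major; the applied chord is rooted a semitone below, on D#.
Building a half-diminished seventh chord on D# gives D#-F#-A-C#.
The figured bass 65 indicates first inversion, placing the third (F#) in the bass: F#-A-C#-D#.

F# A C# D#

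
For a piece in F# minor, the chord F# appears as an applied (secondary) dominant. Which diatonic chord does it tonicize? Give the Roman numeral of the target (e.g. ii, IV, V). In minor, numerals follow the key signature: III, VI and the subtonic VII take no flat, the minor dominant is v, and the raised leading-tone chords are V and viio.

The chord is a major triad on F#.
A dominant resolves down a perfect fifth: F# → B. In F# minor, B is scale degree 4, i.e. iv.

iv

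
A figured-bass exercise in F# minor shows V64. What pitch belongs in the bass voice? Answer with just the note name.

G#

V in F# minor has root C#; the chord is C#-E#-G#.
The figure 64 means second inversion — the fifth is in the bass.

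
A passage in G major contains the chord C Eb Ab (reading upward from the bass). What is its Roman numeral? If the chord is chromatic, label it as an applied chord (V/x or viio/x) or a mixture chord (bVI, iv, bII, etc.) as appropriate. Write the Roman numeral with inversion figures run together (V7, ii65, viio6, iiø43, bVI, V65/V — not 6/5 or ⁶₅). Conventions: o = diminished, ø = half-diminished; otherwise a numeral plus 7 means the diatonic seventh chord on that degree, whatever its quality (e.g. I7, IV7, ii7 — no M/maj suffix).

The pitches Ab-C-Eb form a major triad rooted on Ab.
Ab is the lowered second degree of G major (diatonic 2 would be A). This is the Neapolitan sixth — a major triad on the lowered second degree, here in its customary first inversion.
With C in the bass the chord is in first inversion, so the figured bass is 6.

bII6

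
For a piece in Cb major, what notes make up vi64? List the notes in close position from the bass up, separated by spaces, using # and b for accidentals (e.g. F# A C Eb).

Eb Ab Cb

In Cb major, the submediant is Ab, and the diatonic chord built there is a minor triad.
Stacking thirds from Ab gives Ab-Cb-Eb.
The figured bass 64 indicates second inversion, placing the fifth (Eb) in the bass: Eb-Ab-Cb.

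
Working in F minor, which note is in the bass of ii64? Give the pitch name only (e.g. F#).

D

ii in F minor has root G; the chord is G-Bb-D.
The figure 64 means second inversion — the fifth is in the bass.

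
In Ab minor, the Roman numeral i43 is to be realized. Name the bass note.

i in Ab minor has root Ab; the chord is Ab-Cb-Eb-Gb.
The figure 43 means second inversion — the fifth is in the bass.

Eb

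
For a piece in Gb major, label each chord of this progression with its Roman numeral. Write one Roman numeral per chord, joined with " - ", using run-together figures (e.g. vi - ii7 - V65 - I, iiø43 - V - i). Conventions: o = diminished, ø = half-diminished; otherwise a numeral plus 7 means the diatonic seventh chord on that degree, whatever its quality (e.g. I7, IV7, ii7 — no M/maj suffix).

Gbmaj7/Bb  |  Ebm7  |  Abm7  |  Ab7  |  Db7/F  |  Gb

I65 - vi7 - ii7 - V7/V - V65 - I

Gbmaj7/Bb has root Gb, degree 1 in Gb major, so I65.
Ebm7 has root Eb, degree 6 in Gb major, so vi7.
Abm7: minor seventh chord on Ab = scale degree 2 → ii7.
Ab7: a dominant seventh chord on Ab, the applied dominant of V → V7/V.
Db7/F: dominant seventh chord on Db = scale degree 5 → V65.
Gb: major triad on Gb = scale degree 1 → I.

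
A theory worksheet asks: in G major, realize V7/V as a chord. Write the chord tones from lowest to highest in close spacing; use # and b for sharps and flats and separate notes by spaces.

The slash means an applied dominant: we want the dominant of V. In G major, V is D major, and its dominant is built on A.
Building a dominant seventh chord on A gives A-C#-E-G.

A C# E G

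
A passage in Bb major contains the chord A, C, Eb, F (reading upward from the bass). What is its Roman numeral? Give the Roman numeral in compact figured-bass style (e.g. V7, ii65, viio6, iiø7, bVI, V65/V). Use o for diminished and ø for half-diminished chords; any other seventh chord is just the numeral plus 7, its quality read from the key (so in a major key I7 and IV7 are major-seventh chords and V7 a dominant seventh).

Stacked in thirds the chord is F-A-C-Eb: a dominant seventh chord on F.
F is scale degree 5 in Bb major, and a dominant seventh chord on that degree is written V7.
With A in the bass the chord is in first inversion, so the figured bass is 65.

V65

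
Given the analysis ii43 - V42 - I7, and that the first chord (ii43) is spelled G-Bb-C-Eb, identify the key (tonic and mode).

Bb major

The anchor chord is a minor seventh chord on C, labeled ii43.
If C is scale degree 2 and the mode makes that degree carry a minor seventh chord, the tonic is Bb and the mode is major.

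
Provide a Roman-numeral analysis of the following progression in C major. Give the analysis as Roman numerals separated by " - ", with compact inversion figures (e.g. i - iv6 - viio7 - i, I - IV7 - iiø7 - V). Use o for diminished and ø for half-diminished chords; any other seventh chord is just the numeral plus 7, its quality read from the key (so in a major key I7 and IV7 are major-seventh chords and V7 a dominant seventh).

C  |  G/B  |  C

I - V6 - I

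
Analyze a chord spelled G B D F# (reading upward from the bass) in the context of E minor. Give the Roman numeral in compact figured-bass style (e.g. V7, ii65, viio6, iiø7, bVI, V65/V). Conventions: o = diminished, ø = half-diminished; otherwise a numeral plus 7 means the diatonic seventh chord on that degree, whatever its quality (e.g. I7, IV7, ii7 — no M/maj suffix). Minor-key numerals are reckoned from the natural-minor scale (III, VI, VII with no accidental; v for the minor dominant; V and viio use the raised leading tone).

III7

The pitches G-B-D-F# form a major seventh chord rooted on G.
In E minor, G is the mediant; the diatonic major seventh chord there is III7.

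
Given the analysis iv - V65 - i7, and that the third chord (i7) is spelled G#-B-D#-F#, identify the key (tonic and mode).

G# minor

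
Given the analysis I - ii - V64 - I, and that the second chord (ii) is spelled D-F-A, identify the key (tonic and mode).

C major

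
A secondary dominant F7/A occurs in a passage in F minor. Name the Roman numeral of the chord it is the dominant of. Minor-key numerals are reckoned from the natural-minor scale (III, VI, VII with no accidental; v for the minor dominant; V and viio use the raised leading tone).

The chord is a dominant seventh chord on F.
A dominant resolves down a perfect fifth: F → Bb. In F minor, Bb is scale degree 4, i.e. iv.

iv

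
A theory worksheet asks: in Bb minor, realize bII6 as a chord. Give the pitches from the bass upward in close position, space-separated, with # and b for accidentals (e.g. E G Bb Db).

Eb Gb Cb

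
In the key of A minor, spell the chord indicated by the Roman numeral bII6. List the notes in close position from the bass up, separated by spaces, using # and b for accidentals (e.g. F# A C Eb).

D F Bb

bII6 is the Neapolitan sixth — a major triad on the lowered second degree, here in its customary first inversion. In A minor that root is Bb.
So the chord is Bb-D-F, a major triad.
The figured bass 6 indicates first inversion, placing the third (D) in the bass: D-F-Bb.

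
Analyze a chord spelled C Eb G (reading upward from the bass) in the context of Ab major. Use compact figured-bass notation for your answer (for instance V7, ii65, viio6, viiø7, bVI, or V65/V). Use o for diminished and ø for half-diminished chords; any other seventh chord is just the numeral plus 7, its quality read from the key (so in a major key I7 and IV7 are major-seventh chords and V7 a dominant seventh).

The pitches C-Eb-G form a minor triad rooted on C.
C is scale degree 3 in Ab major, and a minor triad on that degree is written iii.

iii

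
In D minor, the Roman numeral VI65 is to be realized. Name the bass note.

VI in D minor has root Bb; the chord is Bb-D-F-A.
The figure 65 means first inversion — the third is in the bass.

D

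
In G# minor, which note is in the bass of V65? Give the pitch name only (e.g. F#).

F##

V in G# minor has root D#; the chord is D#-F##-A#-C#.
The figure 65 means first inversion — the third is in the bass.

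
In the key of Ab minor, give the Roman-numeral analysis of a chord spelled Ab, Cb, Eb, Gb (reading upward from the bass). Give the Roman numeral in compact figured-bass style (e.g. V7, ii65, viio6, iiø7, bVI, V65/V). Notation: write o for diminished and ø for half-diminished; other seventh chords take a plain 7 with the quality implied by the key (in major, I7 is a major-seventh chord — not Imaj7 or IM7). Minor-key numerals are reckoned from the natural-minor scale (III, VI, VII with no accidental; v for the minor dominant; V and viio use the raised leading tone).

i7

The pitches Ab-Cb-Eb-Gb form a minor seventh chord rooted on Ab.
In Ab minor, Ab is the tonic; the diatonic minor seventh chord there is i7.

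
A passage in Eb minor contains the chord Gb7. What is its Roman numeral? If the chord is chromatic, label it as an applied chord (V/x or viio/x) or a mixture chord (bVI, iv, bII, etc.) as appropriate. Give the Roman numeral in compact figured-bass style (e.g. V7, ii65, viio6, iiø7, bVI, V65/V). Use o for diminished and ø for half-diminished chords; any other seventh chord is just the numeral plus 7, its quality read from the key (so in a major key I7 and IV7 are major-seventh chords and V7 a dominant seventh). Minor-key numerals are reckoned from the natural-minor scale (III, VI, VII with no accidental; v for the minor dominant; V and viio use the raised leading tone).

V7/VI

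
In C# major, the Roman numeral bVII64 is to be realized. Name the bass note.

F#

bVII in C# major has root B; the chord is B-D#-F#.
The figure 64 means second inversion — the fifth is in the bass.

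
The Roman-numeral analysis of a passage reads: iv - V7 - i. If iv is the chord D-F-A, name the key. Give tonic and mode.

A minor

iv is given as D-F-A — a minor triad with root D.
iv on D implies D is the subdominant; that puts the tonic at A, and the lowercase numeral fits minor mode.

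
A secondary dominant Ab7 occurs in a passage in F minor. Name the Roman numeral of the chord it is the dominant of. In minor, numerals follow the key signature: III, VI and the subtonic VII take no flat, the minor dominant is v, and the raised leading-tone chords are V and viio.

VI

The chord is a dominant seventh chord on Ab.
A dominant resolves down a perfect fifth: Ab → Db. In F minor, Db is scale degree 6, i.e. VI.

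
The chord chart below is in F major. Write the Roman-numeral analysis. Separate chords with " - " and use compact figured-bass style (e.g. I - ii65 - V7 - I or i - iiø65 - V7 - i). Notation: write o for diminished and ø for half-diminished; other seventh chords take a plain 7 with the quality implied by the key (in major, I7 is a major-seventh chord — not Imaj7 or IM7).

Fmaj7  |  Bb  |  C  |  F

I7 - IV - V - I

Fmaj7: root F is the tonic; major seventh chord there is I7.
Bb: major triad on Bb = scale degree 4 → IV.
C: major triad on C = scale degree 5 → V.
F: major triad on F = scale degree 1 → I.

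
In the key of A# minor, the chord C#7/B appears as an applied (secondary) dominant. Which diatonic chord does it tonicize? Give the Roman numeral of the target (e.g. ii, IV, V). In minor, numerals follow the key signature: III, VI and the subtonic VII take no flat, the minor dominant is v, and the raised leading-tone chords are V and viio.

VI

The chord is a dominant seventh chord on C#.
A dominant resolves down a perfect fifth: C# → F#. In A# minor, F# is scale degree 6, i.e. VI.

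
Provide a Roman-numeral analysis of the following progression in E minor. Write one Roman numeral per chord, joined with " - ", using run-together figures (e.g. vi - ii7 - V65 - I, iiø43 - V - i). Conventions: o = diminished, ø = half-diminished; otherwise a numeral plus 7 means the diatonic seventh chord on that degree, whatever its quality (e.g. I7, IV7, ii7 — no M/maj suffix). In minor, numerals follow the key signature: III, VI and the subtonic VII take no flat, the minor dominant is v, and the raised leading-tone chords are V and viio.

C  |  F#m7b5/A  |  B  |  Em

VI - iiø65 - V - i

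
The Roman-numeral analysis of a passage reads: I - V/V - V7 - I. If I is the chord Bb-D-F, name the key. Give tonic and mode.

Bb major

The anchor chord is a major triad on Bb, labeled I.
If Bb is scale degree 1 and the mode makes that degree carry a major triad, the tonic is Bb and the mode is major.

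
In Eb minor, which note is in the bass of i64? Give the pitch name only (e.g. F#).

Bb

i in Eb minor has root Eb; the chord is Eb-Gb-Bb.
The figure 64 means second inversion — the fifth is in the bass.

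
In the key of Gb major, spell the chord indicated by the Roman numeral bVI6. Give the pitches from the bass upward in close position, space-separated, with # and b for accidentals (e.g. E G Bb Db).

bVI6 is a major triad on the lowered sixth degree, borrowed from the parallel minor. In Gb major that root is Ebb.
So the chord is Ebb-Gb-Bbb.
With the 6 figure the chord is in first inversion; from the bass Gb upward in close position it reads Gb-Bbb-Ebb.

Gb Bbb Ebb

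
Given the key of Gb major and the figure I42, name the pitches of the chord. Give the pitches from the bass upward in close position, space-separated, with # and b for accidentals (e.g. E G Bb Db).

In Gb major, the first degree is Gb, and the diatonic chord built there is a major seventh chord.
That chord is spelled Gb-Bb-Db-F.
The figured bass 42 indicates third inversion, placing the seventh (F) in the bass: F-Gb-Bb-Db.

F Gb Bb Db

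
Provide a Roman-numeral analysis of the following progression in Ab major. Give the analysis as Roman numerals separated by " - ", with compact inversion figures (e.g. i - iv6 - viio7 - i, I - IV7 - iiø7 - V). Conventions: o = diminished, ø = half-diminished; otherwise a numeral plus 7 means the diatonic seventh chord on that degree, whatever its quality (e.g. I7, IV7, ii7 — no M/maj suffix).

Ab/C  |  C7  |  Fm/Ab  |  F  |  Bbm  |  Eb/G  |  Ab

Ab/C: root Ab is the tonic; major triad there is I6.
C7: chromatic; C is V of vi, so V7/vi.
Fm/Ab has root F, degree 6 in Ab major, so vi6.
F: chromatic; F is V of ii, so V/ii.
Bbm: minor triad on Bb = scale degree 2 → ii.
Eb/G: major triad on Eb = scale degree 5 → V6.
Ab: major triad on Ab = scale degree 1 → I.

I6 - V7/vi - vi6 - V/ii - ii - V6 - I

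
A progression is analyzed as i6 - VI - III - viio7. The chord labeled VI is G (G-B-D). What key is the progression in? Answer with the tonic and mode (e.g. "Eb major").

The anchor chord is a major triad on G, labeled VI.
If G is scale degree 6 and the mode makes that degree carry a major triad, the tonic is B and the mode is minor.

B minor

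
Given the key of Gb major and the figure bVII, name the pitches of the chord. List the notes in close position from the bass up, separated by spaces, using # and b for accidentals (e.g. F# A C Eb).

Scale degree 7 in Gb major is F; lowering it a half step gives Fb. bVII is a major triad on the lowered seventh degree (the subtonic), borrowed from the parallel minor.
So the chord is Fb-Ab-Cb.

Fb Ab Cb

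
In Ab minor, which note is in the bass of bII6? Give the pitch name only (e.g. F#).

Db

bII in Ab minor has root Bbb; the chord is Bbb-Db-Fb.
The figure 6 means first inversion — the third is in the bass.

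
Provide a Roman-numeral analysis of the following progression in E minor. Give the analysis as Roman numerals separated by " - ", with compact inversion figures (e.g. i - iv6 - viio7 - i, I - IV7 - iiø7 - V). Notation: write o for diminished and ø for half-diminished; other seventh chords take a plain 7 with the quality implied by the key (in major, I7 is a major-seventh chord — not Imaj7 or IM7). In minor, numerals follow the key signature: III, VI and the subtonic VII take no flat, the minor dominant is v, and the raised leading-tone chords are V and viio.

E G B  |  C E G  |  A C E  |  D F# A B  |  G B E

E-G-B: minor triad on E = scale degree 1 → i.
C-E-G: root C is the submediant; major triad there is VI.
A-C-E has root A, degree 4 in E minor, so iv.
D-F#-A-B: minor seventh chord on B = scale degree 5 → v65.
G-B-E has root E, degree 1 in E minor, so i6.

i - VI - iv - v65 - i6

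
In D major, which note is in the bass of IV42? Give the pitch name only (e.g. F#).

F#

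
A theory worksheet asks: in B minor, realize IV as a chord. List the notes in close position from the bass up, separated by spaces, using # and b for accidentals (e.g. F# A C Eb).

IV is the major subdominant, borrowed from the parallel major. In B minor that root is E.
So the chord is E-G#-B.

E G# B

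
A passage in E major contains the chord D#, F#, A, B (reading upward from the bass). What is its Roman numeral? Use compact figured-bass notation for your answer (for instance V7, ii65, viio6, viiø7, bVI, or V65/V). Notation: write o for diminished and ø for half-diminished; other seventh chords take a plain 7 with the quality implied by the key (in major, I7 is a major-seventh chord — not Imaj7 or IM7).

The pitches B-D#-F#-A form a dominant seventh chord rooted on B.
In E major, B is the dominant; the diatonic dominant seventh chord there is V7.
With D# in the bass the chord is in first inversion, so the figured bass is 65.

V65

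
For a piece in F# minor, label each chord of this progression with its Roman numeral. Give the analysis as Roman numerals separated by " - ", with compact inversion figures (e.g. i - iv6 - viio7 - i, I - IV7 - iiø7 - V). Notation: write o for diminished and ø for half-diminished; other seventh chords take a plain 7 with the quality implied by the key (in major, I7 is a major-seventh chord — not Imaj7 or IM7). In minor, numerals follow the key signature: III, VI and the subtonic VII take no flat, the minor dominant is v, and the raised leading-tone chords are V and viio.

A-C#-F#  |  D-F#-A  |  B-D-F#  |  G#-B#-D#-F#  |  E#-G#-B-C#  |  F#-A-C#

i6 - VI - iv - V7/V - V65 - i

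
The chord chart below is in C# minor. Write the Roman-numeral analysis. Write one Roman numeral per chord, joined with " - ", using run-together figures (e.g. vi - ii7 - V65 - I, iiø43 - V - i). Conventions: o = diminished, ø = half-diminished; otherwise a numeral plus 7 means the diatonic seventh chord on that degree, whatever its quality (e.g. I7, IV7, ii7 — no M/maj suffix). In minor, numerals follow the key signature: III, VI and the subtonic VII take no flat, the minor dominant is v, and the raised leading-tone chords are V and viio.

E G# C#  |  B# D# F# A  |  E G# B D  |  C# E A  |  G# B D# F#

i6 - viio7 - V7/VI - VI6 - v7

E-G#-C#: root C# is the tonic; minor triad there is i6.
B#-D#-F#-A: root B# is the leading tone; fully diminished seventh chord there is viio7.
E-G#-B-D is the secondary dominant of VI (dominant seventh chord on E): V7/VI.
C#-E-A: major triad on A = scale degree 6 → VI6.
G#-B-D#-F#: root G# is the dominant; minor seventh chord there is v7.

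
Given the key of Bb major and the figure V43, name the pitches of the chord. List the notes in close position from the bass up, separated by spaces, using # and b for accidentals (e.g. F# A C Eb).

C Eb F A

In Bb major, the dominant is F, and the diatonic chord built there is a dominant seventh chord.
That chord is spelled F-A-C-Eb.
With the 43 figure the chord is in second inversion; from the bass C upward in close position it reads C-Eb-F-A.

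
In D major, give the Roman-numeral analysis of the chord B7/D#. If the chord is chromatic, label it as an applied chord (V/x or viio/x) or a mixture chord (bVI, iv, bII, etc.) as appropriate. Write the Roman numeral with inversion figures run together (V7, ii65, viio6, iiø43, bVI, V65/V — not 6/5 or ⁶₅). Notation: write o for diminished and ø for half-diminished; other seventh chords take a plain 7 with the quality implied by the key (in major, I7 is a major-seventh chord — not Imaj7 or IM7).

The pitches B-D#-F#-A form a dominant seventh chord rooted on B.
B is not a diatonic chord root with this quality in D major, but it lies a perfect fifth above E (ii), so the chord functions as an applied dominant of ii.
With D# in the bass the chord is in first inversion, so the figured bass is 65.

V65/ii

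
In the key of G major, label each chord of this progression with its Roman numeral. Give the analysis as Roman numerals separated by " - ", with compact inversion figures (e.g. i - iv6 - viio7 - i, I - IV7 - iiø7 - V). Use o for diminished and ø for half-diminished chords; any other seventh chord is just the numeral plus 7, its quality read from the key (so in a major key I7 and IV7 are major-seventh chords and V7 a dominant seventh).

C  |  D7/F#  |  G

C has root C, degree 4 in G major, so IV.
D7/F# has root D, degree 5 in G major, so V65.
G has root G, degree 1 in G major, so I.

IV - V65 - I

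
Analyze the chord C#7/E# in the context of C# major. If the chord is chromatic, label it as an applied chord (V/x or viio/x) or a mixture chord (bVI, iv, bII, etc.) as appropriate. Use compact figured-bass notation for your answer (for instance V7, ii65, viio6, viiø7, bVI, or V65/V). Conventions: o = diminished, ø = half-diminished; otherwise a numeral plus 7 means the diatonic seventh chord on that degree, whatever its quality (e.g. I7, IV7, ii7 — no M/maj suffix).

The pitches C#-E#-G#-B form a dominant seventh chord rooted on C#.
C# is not a diatonic chord root with this quality in C# major, but it lies a perfect fifth above F# (IV), so the chord functions as an applied dominant of IV.
With E# in the bass the chord is in first inversion, so the figured bass is 65.

V65/IV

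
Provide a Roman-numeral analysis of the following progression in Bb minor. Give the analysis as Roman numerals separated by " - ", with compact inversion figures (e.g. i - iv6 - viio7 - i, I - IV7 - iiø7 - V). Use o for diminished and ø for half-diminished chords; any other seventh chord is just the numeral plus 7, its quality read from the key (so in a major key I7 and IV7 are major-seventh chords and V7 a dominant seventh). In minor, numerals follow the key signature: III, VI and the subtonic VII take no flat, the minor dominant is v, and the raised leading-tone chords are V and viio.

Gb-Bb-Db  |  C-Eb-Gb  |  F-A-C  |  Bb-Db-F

VI - iio - V - i

Gb-Bb-Db has root Gb, degree 6 in Bb minor, so VI.
C-Eb-Gb: root C is the supertonic; diminished triad there is iio.
F-A-C: root F is the dominant; major triad there is V.
Bb-Db-F: minor triad on Bb = scale degree 1 → i.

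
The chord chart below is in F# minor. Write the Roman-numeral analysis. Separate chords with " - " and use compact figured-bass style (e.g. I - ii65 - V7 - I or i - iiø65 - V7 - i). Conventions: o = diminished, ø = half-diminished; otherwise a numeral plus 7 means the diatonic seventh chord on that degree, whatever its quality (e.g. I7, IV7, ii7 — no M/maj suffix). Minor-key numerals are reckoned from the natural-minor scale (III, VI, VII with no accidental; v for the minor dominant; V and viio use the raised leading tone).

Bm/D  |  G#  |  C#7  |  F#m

iv6 - V/V - V7 - i

Bm/D: minor triad on B = scale degree 4 → iv6.
G#: chromatic; G# is V of V, so V/V.
C#7: root C# is the dominant; dominant seventh chord there is V7.
F#m has root F#, degree 1 in F# minor, so i.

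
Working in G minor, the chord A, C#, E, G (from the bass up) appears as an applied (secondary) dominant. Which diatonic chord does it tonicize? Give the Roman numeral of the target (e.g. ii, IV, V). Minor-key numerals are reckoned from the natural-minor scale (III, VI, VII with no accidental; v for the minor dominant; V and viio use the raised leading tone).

V

The chord is a dominant seventh chord on A.
A dominant resolves down a perfect fifth: A → D. In G minor, D is scale degree 5, i.e. V.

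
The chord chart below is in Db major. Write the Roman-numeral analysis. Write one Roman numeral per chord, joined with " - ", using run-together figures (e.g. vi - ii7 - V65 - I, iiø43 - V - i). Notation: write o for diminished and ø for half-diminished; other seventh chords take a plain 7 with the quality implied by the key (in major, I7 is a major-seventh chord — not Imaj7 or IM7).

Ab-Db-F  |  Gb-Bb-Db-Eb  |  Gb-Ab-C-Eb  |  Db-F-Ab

Ab-Db-F: major triad on Db = scale degree 1 → I64.
Gb-Bb-Db-Eb: minor seventh chord on Eb = scale degree 2 → ii65.
Gb-Ab-C-Eb has root Ab, degree 5 in Db major, so V42.
Db-F-Ab: major triad on Db = scale degree 1 → I.

I64 - ii65 - V42 - I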